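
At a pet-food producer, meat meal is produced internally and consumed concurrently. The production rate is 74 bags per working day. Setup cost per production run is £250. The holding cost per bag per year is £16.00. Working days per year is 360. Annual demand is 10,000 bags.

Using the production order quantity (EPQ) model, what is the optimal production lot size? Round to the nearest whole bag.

d = 10,000/360 = 27.7778 bags/day;  effective holding cost H(1 − d/p) = 16·(1 − 27.7778/74) = 9.99399
Q* = √(2DS / H_eff) = √(2·10,000·250 / 9.99399) ≈ 707.32

707 bags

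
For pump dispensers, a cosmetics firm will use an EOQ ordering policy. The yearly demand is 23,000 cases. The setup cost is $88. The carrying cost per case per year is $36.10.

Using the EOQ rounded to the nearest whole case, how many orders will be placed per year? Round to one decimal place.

68.7 orders per year

Optimal lot size Q* = (2 × 23,000 × $88 / $36.1)^½ ≈ 334.86 → Q = 335
Orders per year = D/Q = 23,000 / 335 = 68.657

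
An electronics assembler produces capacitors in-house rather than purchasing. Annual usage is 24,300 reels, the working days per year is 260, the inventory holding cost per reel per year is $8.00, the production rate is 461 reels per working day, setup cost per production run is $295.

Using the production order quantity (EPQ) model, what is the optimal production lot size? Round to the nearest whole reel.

d = 24,300/260 = 93.4615 reels/day;  effective holding cost H(1 − d/p) = 8·(1 − 93.4615/461) = 6.37811
Q* = √(2DS / H_eff) = √(2·24,300·295 / 6.37811) ≈ 1,499.28

1,499 reels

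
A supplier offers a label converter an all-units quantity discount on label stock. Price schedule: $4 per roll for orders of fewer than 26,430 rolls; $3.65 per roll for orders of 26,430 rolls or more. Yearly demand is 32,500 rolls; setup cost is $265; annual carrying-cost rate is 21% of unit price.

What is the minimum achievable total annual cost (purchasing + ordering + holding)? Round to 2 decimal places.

$129,080.16

H₁ = 21%×$4 = $0.8400;  H₂ = 21%×$3.65 = $0.7665
EOQ₁ = √(2×32,500×265/0.8400) = 4,528.35  (< 26,430, feasible at tier 1)
EOQ₂ = √(2×32,500×265/0.7665) = 4,740.49  (< 26,430 → use Q = 26,430 at tier-2 price)
TC(tier 1 (EOQ₁), Q≈4,528.3) = $133,803.81
TC(tier 2, Q≈26,430.0) = $129,080.16
Minimum at tier 2: $129,080.16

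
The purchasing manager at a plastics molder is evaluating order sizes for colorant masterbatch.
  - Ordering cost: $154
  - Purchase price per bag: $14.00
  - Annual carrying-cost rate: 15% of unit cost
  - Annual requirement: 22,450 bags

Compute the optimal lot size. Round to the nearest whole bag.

1,815 bags

Carrying cost H = $14 × 15% = $2.1000/bag/yr
2DS/H = 2·22,450·154/2.1 = 3,292,666.67
EOQ = √3,292,666.67 ≈ 1,814.57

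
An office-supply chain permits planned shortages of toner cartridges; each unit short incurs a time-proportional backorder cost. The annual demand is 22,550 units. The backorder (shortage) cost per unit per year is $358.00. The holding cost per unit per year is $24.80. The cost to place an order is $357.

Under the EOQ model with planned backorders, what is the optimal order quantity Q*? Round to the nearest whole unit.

Q* = √(2DS/H) · √((H + b)/b)
   = √(2 × 22,550 × 357 / 24.8) · √((24.8 + 358) / 358)
   = 805.743 × 1.0341 ≈ 833.18

833 units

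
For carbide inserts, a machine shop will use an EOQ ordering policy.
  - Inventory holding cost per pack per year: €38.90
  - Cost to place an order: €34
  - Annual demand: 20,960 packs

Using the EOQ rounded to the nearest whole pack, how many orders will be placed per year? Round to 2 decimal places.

109.74 orders per year

2DS/H = 2·20,960·34/38.9 = 36,639.59
EOQ = √36,639.59 ≈ 191.41 → Q = 191
N = D/Q = 20,960/191 ≈ 109.738 orders/yr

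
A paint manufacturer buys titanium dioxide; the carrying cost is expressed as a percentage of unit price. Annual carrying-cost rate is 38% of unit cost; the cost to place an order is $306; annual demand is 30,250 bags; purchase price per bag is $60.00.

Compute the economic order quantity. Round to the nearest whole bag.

Carrying cost H = $60 × 38% = $22.8000/bag/yr
Q* = √(2·D·S / H) = √(2·30,250·306 / 22.8) = √811,973.7 ≈ 901.10

901 bags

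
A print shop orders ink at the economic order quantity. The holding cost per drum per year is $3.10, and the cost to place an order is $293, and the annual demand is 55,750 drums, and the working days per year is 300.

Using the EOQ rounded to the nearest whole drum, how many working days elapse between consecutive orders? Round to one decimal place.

Optimal lot size Q* = (2 × 55,750 × $293 / $3.1)^½ ≈ 3,246.31 → Q = 3,246 drums
Days between orders = 300 / (D/Q) = 300 / 17.175 ≈ 17.467

17.5 days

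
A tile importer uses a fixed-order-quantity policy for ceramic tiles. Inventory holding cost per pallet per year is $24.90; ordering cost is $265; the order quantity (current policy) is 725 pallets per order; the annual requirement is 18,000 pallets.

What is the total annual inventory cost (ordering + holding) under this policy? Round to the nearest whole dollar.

Ordering: D/Q × S = 18,000/725 × $265 = $6,579.31
Holding:  Q/2 × H = 725/2 × $24.9 = $9,026.25
Total = $6,579.31 + $9,026.25 = $15,605.56

$15,606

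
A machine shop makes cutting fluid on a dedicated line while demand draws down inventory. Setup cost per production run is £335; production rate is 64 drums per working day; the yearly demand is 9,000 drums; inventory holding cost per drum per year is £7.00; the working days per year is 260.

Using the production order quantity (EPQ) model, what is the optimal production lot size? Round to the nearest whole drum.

d = 9,000/260 = 34.6154 drums/day;  effective holding cost H(1 − d/p) = 7·(1 − 34.6154/64) = 3.21394
Q* = √(2DS / H_eff) = √(2·9,000·335 / 3.21394) ≈ 1,369.74

1,370 drums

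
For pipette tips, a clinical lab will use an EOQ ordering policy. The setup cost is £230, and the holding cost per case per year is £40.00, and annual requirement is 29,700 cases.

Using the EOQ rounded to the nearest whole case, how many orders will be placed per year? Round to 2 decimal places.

50.86 orders per year

Q* = √(2·D·S / H) = √(2·29,700·230 / 40) = √341,550.0 ≈ 584.42 → Q = 584
N = D/Q = 29,700/584 ≈ 50.856 orders/yr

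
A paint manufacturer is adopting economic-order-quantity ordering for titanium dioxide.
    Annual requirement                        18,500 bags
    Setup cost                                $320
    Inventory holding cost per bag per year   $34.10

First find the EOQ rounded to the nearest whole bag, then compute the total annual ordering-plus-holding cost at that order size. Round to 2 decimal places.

$20,093.38

2DS/H = 2·18,500·320/34.1 = 347,214.08
EOQ = √347,214.08 ≈ 589.25 → Q = 589 bags
Orders/yr = 18,500/589 = 31.409; ordering cost = 31.409 × $320 = $10,050.93
Average inventory = 589/2 = 294.5; holding cost = 294.5 × $34.1 = $10,042.45
Total = $10,050.93 + $10,042.45 = $20,093.38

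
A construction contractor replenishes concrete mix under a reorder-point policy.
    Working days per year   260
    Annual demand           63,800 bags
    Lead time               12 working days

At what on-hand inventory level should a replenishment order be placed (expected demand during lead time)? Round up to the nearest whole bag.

2,945 bags

Daily demand d = 63,800 / 260 = 245.385 bags/day
Demand during lead time = 245.385 × 12 = 2,944.62
Reorder point = 2,944.62 → round up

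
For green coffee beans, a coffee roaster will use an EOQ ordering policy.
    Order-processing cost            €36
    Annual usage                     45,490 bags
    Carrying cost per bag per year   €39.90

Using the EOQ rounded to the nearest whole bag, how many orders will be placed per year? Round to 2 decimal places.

158.50 orders per year

EOQ = √(2DS/H) = √(2 × 45,490 × 36 / 39.9)
    = √(82,087.22) ≈ 286.51 → Q = 287
Orders per year = D/Q = 45,490 / 287 = 158.502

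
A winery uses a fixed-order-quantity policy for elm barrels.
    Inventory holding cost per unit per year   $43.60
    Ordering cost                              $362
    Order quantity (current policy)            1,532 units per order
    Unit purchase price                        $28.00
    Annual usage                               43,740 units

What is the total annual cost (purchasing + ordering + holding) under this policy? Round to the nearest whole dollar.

$1,268,453

Ordering: D/Q × S = 43,740/1,532 × $362 = $10,335.43
Holding:  Q/2 × H = 1,532/2 × $43.6 = $33,397.60
Purchase cost = D·C = 43,740 × 28 = $1,224,720.00
Total = $10,335.43 + $33,397.60 + $1,224,720.00 = $1,268,453.03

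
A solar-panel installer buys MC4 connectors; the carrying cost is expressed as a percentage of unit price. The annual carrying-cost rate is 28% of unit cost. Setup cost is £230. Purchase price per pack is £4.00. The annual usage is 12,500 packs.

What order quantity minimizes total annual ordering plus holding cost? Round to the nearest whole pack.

Carrying cost H = £4 × 28% = £1.1200/pack/yr
2DS/H = 2·12,500·230/1.12 = 5,133,928.57
EOQ = √5,133,928.57 ≈ 2,265.82

2,266 packs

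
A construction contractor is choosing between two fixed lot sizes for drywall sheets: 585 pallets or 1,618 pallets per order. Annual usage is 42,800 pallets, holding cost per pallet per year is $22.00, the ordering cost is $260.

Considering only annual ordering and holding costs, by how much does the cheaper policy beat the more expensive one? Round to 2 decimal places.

For each Q, cost = (D/Q)·S + (Q/2)·H.
TC(585) = (42,800/585)×260 + (585/2)×22 = $25,457.22
TC(1,618) = (42,800/1,618)×260 + (1,618/2)×22 = $24,675.63
Lots of 1,618 are cheaper by $781.60.

$781.60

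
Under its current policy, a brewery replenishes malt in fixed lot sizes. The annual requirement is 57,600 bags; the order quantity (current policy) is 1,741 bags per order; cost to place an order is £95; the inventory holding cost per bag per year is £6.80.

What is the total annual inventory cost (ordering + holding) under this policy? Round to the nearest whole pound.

Orders/yr = 57,600/1,741 = 33.084; ordering cost = 33.084 × £95 = £3,143.02
Average inventory = 1,741/2 = 870.5; holding cost = 870.5 × £6.8 = £5,919.40
Total = £3,143.02 + £5,919.40 = £9,062.42

£9,062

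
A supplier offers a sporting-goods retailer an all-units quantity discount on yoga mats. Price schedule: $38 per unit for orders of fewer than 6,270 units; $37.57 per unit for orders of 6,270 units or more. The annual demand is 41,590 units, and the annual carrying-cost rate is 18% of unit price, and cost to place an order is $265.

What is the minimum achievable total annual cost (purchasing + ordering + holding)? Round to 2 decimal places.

H₁ = 18%×$38 = $6.8400;  H₂ = 18%×$37.57 = $6.7626
EOQ₁ = √(2×41,590×265/6.8400) = 1,795.16  (< 6,270, feasible at tier 1)
EOQ₂ = √(2×41,590×265/6.7626) = 1,805.41  (< 6,270 → use Q = 6,270 at tier-2 price)
TC(tier 1 (EOQ₁), Q≈1,795.2) = $1,592,698.93
TC(tier 2, Q≈6,270.0) = $1,585,494.84
Minimum at tier 2: $1,585,494.84

$1,585,494.84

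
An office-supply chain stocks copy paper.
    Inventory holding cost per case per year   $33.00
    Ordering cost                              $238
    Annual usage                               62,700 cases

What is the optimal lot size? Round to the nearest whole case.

EOQ = √(2DS/H) = √(2 × 62,700 × 238 / 33)
    = √(904,400.00) ≈ 951.00

951 cases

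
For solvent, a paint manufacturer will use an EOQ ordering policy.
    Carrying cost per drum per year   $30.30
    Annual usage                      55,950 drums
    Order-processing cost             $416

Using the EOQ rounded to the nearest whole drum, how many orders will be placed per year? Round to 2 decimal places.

45.16 orders per year

2DS/H = 2·55,950·416/30.3 = 1,536,316.83
EOQ = √1,536,316.83 ≈ 1,239.48 → Q = 1,239
Orders per year = D/Q = 55,950 / 1,239 = 45.157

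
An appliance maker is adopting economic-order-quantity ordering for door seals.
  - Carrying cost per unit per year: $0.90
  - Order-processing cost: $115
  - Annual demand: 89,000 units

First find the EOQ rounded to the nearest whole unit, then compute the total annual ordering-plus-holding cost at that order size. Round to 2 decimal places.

Optimal lot size Q* = (2 × 89,000 × $115 / $0.9)^½ ≈ 4,769.11 → Q = 4,769 units
Annual ordering cost = (D/Q)·S = (89,000/4,769) × 115 = $2,146.15
Annual holding cost  = (Q/2)·H = (4,769/2) × 0.9 = $2,146.05
Total = $2,146.15 + $2,146.05 = $4,292.20

$4,292.20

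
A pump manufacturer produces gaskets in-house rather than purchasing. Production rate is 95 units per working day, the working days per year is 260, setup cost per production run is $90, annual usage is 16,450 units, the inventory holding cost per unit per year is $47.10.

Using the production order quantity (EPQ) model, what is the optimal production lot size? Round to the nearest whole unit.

434 units

d = 16,450/260 = 63.2692 units/day;  effective holding cost H(1 − d/p) = 47.1·(1 − 63.2692/95) = 15.73178
Q* = √(2DS / H_eff) = √(2·16,450·90 / 15.73178) ≈ 433.84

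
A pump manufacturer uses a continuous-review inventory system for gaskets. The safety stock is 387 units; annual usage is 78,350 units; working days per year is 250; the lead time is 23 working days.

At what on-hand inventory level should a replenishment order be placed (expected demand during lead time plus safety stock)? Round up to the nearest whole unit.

7,596 units

Daily demand d = 78,350 / 250 = 313.400 units/day
Demand during lead time = 313.400 × 23 = 7,208.20
Reorder point = 7,208.20 + 387 = 7,595.20 → round up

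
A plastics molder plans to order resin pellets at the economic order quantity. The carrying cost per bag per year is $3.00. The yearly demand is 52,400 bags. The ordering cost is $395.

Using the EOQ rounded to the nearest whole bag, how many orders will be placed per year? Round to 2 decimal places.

2DS/H = 2·52,400·395/3 = 13,798,666.67
EOQ = √13,798,666.67 ≈ 3,714.66 → Q = 3,715
Orders per year = D/Q = 52,400 / 3,715 = 14.105

14.10 orders per year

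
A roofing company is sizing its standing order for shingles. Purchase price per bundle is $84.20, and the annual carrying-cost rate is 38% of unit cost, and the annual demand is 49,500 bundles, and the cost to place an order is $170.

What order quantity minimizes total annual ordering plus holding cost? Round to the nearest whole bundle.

H = i·C = 0.38 × $84.2 = $31.9960 per bundle-year
2DS/H = 2·49,500·170/31.996 = 526,003.25
EOQ = √526,003.25 ≈ 725.26

725 bundles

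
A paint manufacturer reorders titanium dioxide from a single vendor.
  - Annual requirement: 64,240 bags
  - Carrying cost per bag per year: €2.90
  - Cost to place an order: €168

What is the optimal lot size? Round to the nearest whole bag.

2,728 bags

2DS/H = 2·64,240·168/2.9 = 7,442,979.31
EOQ = √7,442,979.31 ≈ 2,728.18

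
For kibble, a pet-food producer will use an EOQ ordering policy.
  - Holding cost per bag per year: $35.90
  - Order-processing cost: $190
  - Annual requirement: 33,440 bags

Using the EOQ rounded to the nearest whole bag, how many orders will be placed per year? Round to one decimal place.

56.2 orders per year

EOQ = √(2DS/H) = √(2 × 33,440 × 190 / 35.9)
    = √(353,961.00) ≈ 594.95 → Q = 595
N = D/Q = 33,440/595 ≈ 56.202 orders/yr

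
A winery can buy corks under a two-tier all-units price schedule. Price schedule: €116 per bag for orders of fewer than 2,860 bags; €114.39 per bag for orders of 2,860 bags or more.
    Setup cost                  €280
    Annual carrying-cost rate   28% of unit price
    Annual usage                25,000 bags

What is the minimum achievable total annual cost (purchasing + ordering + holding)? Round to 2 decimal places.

€2,907,999.31

H₁ = 28%×€116 = €32.4800;  H₂ = 28%×€114.39 = €32.0292
EOQ₁ = √(2×25,000×280/32.4800) = 656.53  (< 2,860, feasible at tier 1)
EOQ₂ = √(2×25,000×280/32.0292) = 661.14  (< 2,860 → use Q = 2,860 at tier-2 price)
TC(tier 1 (EOQ₁), Q≈656.5) = €2,921,324.16
TC(tier 2, Q≈2,860.0) = €2,907,999.31
Minimum at tier 2: €2,907,999.31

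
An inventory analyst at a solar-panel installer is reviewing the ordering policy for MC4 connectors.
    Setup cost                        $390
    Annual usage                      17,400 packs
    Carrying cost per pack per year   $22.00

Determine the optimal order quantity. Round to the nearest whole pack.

Optimal lot size Q* = (2 × 17,400 × $390 / $22)^½ ≈ 785.44

785 packs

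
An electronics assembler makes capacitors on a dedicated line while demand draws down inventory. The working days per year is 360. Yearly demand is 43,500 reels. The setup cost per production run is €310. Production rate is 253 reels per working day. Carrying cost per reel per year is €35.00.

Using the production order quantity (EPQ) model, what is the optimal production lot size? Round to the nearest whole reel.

1,215 reels

Daily demand d = 43,500/360 = 120.833; p = 253; 1 − d/p = 0.52240
EPQ = √(2DS / (H(1 − d/p)))
    = √(2 × 43,500 × 310 / (35 × 0.52240)) ≈ 1,214.52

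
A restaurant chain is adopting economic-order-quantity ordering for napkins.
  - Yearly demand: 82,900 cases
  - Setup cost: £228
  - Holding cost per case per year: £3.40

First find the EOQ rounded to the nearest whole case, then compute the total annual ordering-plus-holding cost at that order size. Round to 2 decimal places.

EOQ = √(2DS/H) = √(2 × 82,900 × 228 / 3.4)
    = √(11,118,352.94) ≈ 3,334.42 → Q = 3,334 cases
Orders/yr = 82,900/3,334 = 24.865; ordering cost = 24.865 × £228 = £5,669.23
Average inventory = 3,334/2 = 1667; holding cost = 1667 × £3.4 = £5,667.80
Total = £5,669.23 + £5,667.80 = £11,337.03

£11,337.03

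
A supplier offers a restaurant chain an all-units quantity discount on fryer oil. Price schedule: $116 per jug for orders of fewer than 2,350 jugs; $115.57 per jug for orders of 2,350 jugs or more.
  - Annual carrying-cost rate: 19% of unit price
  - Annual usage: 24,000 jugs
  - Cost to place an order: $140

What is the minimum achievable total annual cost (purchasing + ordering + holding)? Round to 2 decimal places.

H₁ = 19%×$116 = $22.0400;  H₂ = 19%×$115.57 = $21.9583
EOQ₁ = √(2×24,000×140/22.0400) = 552.18  (< 2,350, feasible at tier 1)
EOQ₂ = √(2×24,000×140/21.9583) = 553.20  (< 2,350 → use Q = 2,350 at tier-2 price)
TC(tier 1 (EOQ₁), Q≈552.2) = $2,796,170.00
TC(tier 2, Q≈2,350.0) = $2,800,910.79
Minimum at tier 1 (EOQ₁): $2,796,170.00

$2,796,170.00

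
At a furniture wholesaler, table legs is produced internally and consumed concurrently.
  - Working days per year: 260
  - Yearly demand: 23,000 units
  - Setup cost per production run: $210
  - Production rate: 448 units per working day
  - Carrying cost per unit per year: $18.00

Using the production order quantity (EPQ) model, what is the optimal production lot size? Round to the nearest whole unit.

d = 23,000/260 = 88.4615 units/day;  effective holding cost H(1 − d/p) = 18·(1 − 88.4615/448) = 14.44574
Q* = √(2DS / H_eff) = √(2·23,000·210 / 14.44574) ≈ 817.75

818 units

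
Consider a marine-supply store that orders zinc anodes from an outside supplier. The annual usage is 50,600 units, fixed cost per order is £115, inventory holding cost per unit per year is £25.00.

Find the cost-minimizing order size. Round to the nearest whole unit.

2DS/H = 2·50,600·115/25 = 465,520.00
EOQ = √465,520.00 ≈ 682.29

682 units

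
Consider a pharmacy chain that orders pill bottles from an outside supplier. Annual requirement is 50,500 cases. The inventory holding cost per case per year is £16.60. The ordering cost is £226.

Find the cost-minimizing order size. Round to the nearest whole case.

Optimal lot size Q* = (2 × 50,500 × £226 / £16.6)^½ ≈ 1,172.63

1,173 cases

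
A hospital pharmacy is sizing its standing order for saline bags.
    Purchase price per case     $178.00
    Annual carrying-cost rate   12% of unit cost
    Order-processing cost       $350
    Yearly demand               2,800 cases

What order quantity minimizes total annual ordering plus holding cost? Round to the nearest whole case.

303 cases

H = i·C = 0.12 × $178 = $21.3600 per case-year
EOQ = √(2DS/H) = √(2 × 2,800 × 350 / 21.36)
    = √(91,760.30) ≈ 302.92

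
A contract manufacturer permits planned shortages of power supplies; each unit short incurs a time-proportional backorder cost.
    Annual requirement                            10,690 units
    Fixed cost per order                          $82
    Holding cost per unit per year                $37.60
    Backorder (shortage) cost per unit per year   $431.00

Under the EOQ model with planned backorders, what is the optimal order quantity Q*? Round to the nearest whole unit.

225 units

Q* = √(2DS/H) · √((H + b)/b)
   = √(2 × 10,690 × 82 / 37.6) · √((37.6 + 431) / 431)
   = 215.932 × 1.0427 ≈ 225.15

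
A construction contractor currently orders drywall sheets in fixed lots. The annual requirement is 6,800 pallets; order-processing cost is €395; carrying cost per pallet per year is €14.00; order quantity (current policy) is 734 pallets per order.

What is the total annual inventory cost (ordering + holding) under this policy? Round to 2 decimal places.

Orders/yr = 6,800/734 = 9.264; ordering cost = 9.264 × €395 = €3,659.40
Average inventory = 734/2 = 367; holding cost = 367 × €14 = €5,138.00
Total = €3,659.40 + €5,138.00 = €8,797.40

€8,797.40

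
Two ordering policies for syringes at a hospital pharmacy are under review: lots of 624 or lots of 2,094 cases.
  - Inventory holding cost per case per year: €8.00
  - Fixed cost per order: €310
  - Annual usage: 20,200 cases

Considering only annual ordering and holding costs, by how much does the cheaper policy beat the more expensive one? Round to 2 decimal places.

€1,164.81

For each Q, cost = (D/Q)·S + (Q/2)·H.
TC(624) = (20,200/624)×310 + (624/2)×8 = €12,531.26
TC(2,094) = (20,200/2,094)×310 + (2,094/2)×8 = €11,366.45
Lots of 2,094 are cheaper by €1,164.81.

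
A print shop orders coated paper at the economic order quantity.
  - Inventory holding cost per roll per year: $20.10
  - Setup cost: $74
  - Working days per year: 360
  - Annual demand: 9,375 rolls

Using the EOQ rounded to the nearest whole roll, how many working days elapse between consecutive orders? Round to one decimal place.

Optimal lot size Q* = (2 × 9,375 × $74 / $20.1)^½ ≈ 262.74 → Q = 263 rolls
Days between orders = 360 / (D/Q) = 360 / 35.646 ≈ 10.099

10.1 days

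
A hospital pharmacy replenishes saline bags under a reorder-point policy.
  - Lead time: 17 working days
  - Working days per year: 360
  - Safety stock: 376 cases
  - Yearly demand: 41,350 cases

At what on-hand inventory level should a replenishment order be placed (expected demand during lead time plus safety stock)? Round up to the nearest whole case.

Daily demand d = 41,350 / 360 = 114.861 cases/day
Demand during lead time = 114.861 × 17 = 1,952.64
Reorder point = 1,952.64 + 376 = 2,328.64 → round up

2,329 cases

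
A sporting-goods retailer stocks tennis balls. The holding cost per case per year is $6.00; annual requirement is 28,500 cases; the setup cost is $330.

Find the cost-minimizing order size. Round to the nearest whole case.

EOQ = √(2DS/H) = √(2 × 28,500 × 330 / 6)
    = √(3,135,000.00) ≈ 1,770.59

1,771 cases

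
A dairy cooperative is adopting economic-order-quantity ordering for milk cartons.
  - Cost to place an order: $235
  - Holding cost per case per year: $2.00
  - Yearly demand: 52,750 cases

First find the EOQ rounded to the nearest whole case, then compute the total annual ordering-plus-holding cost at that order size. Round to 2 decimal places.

$7,041.66

Q* = √(2·D·S / H) = √(2·52,750·235 / 2) = √12,396,250.0 ≈ 3,520.83 → Q = 3,521 cases
Ordering: D/Q × S = 52,750/3,521 × $235 = $3,520.66
Holding:  Q/2 × H = 3,521/2 × $2 = $3,521.00
Total = $3,520.66 + $3,521.00 = $7,041.66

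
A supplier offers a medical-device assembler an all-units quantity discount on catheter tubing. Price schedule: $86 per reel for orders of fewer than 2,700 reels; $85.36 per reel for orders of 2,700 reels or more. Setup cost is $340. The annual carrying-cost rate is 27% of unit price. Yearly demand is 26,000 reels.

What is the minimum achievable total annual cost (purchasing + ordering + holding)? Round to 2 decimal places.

$2,253,747.79

H₁ = 27%×$86 = $23.2200;  H₂ = 27%×$85.36 = $23.0472
EOQ₁ = √(2×26,000×340/23.2200) = 872.59  (< 2,700, feasible at tier 1)
EOQ₂ = √(2×26,000×340/23.0472) = 875.85  (< 2,700 → use Q = 2,700 at tier-2 price)
TC(tier 1 (EOQ₁), Q≈872.6) = $2,256,261.53
TC(tier 2, Q≈2,700.0) = $2,253,747.79
Minimum at tier 2: $2,253,747.79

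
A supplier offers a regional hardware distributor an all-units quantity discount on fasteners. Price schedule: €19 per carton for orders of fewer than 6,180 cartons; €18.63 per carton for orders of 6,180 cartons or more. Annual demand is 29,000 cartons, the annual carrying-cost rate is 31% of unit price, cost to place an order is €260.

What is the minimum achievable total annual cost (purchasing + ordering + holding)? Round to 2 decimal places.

€559,335.74

H₁ = 31%×€19 = €5.8900;  H₂ = 31%×€18.63 = €5.7753
EOQ₁ = √(2×29,000×260/5.8900) = 1,600.08  (< 6,180, feasible at tier 1)
EOQ₂ = √(2×29,000×260/5.7753) = 1,615.90  (< 6,180 → use Q = 6,180 at tier-2 price)
TC(tier 1 (EOQ₁), Q≈1,600.1) = €560,424.50
TC(tier 2, Q≈6,180.0) = €559,335.74
Minimum at tier 2: €559,335.74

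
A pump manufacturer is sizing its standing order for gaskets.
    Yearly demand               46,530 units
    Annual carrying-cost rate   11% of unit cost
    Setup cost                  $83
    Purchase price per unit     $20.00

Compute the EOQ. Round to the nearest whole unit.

1,874 units

H = i·C = 0.11 × $20 = $2.2000 per unit-year
Q* = √(2·D·S / H) = √(2·46,530·83 / 2.2) = √3,510,900.0 ≈ 1,873.74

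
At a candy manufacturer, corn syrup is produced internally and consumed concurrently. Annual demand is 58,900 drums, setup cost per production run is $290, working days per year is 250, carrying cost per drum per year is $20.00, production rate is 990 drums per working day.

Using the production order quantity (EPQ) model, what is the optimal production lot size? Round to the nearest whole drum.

1,497 drums

Daily demand d = 58,900/250 = 235.600; p = 990; 1 − d/p = 0.76202
EPQ = √(2DS / (H(1 − d/p)))
    = √(2 × 58,900 × 290 / (20 × 0.76202)) ≈ 1,497.18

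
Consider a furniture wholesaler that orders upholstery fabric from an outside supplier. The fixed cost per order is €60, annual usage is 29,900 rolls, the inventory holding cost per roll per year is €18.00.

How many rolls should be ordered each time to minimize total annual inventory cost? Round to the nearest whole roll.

446 rolls

Optimal lot size Q* = (2 × 29,900 × €60 / €18)^½ ≈ 446.47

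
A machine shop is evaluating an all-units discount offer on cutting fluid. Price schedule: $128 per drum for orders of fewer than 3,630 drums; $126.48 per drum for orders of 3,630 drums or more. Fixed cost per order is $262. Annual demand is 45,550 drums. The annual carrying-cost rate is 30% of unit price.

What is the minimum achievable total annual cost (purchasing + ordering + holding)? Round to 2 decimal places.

$5,833,319.99

H₁ = 30%×$128 = $38.4000;  H₂ = 30%×$126.48 = $37.9440
EOQ₁ = √(2×45,550×262/38.4000) = 788.40  (< 3,630, feasible at tier 1)
EOQ₂ = √(2×45,550×262/37.9440) = 793.12  (< 3,630 → use Q = 3,630 at tier-2 price)
TC(tier 1 (EOQ₁), Q≈788.4) = $5,860,674.39
TC(tier 2, Q≈3,630.0) = $5,833,319.99
Minimum at tier 2: $5,833,319.99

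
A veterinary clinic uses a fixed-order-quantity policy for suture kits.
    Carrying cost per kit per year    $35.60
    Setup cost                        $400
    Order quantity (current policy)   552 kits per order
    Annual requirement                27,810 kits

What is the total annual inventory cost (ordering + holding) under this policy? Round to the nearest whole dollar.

$29,978

Annual ordering cost = (D/Q)·S = (27,810/552) × 400 = $20,152.17
Annual holding cost  = (Q/2)·H = (552/2) × 35.6 = $9,825.60
Total = $20,152.17 + $9,825.60 = $29,977.77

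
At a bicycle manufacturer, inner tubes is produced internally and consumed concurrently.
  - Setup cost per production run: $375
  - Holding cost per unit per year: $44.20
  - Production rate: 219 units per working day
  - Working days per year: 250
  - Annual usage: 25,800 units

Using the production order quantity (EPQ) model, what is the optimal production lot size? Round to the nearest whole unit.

d = 25,800/250 = 103.2000 units/day;  effective holding cost H(1 − d/p) = 44.2·(1 − 103.2000/219) = 23.37151
Q* = √(2DS / H_eff) = √(2·25,800·375 / 23.37151) ≈ 909.91

910 units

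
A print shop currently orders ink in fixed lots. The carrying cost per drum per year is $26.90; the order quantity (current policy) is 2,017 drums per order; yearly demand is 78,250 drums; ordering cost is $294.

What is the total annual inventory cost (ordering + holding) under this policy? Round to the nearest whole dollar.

$38,534

Annual ordering cost = (D/Q)·S = (78,250/2,017) × 294 = $11,405.80
Annual holding cost  = (Q/2)·H = (2,017/2) × 26.9 = $27,128.65
Total = $11,405.80 + $27,128.65 = $38,534.45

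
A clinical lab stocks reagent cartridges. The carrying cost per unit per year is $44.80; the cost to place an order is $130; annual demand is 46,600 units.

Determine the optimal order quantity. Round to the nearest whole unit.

2DS/H = 2·46,600·130/44.8 = 270,446.43
EOQ = √270,446.43 ≈ 520.04

520 units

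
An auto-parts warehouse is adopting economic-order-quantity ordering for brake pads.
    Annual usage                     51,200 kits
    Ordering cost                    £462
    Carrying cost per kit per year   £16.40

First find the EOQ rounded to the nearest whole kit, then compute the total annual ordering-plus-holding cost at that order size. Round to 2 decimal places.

£27,854.34

2DS/H = 2·51,200·462/16.4 = 2,884,682.93
EOQ = √2,884,682.93 ≈ 1,698.44 → Q = 1,698 kits
Ordering: D/Q × S = 51,200/1,698 × £462 = £13,930.74
Holding:  Q/2 × H = 1,698/2 × £16.4 = £13,923.60
Total = £13,930.74 + £13,923.60 = £27,854.34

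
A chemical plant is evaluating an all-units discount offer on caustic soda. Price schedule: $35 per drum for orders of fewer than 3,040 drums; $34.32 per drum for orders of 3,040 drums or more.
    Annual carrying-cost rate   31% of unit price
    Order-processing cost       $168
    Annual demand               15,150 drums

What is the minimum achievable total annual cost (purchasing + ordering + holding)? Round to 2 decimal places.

$536,956.82

H₁ = 31%×$35 = $10.8500;  H₂ = 31%×$34.32 = $10.6392
EOQ₁ = √(2×15,150×168/10.8500) = 684.95  (< 3,040, feasible at tier 1)
EOQ₂ = √(2×15,150×168/10.6392) = 691.71  (< 3,040 → use Q = 3,040 at tier-2 price)
TC(tier 1 (EOQ₁), Q≈685.0) = $537,681.75
TC(tier 2, Q≈3,040.0) = $536,956.82
Minimum at tier 2: $536,956.82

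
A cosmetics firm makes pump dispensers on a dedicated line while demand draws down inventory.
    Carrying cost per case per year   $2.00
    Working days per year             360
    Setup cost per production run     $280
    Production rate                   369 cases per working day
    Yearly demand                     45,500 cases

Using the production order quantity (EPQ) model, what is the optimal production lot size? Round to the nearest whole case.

4,402 cases

d = 45,500/360 = 126.3889 cases/day;  effective holding cost H(1 − d/p) = 2·(1 − 126.3889/369) = 1.31497
Q* = √(2DS / H_eff) = √(2·45,500·280 / 1.31497) ≈ 4,401.92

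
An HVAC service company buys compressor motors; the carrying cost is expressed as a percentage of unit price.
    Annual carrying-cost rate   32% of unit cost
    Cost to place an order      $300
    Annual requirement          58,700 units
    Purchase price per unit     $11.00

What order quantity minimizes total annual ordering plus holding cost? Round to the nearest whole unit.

H = i·C = 0.32 × $11 = $3.5200 per unit-year
Optimal lot size Q* = (2 × 58,700 × $300 / $3.52)^½ ≈ 3,163.18

3,163 units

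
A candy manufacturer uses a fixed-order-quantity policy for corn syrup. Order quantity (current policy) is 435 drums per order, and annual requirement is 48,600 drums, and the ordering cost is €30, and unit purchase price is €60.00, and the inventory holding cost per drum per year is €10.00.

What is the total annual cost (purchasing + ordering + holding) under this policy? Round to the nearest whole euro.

€2,921,527

Orders/yr = 48,600/435 = 111.724; ordering cost = 111.724 × €30 = €3,351.72
Average inventory = 435/2 = 217.5; holding cost = 217.5 × €10 = €2,175.00
Purchase cost = D·C = 48,600 × 60 = €2,916,000.00
Total = €3,351.72 + €2,175.00 + €2,916,000.00 = €2,921,526.72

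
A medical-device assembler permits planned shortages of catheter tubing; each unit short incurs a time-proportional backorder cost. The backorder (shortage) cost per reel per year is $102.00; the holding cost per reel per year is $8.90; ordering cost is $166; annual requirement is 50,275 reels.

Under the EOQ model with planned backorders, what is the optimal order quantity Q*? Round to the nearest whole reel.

1,428 reels

Q* = √(2DS/H) · √((H + b)/b)
   = √(2 × 50,275 × 166 / 8.9) · √((8.9 + 102) / 102)
   = 1,369.462 × 1.0427 ≈ 1,427.96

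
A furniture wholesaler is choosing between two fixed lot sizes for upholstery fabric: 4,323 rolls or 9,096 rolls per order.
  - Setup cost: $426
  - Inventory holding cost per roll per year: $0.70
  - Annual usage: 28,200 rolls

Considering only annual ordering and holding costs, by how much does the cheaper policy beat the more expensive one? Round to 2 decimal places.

Annual cost at Q: ordering D·S/Q plus holding Q·H/2.
TC(4,323) = (28,200/4,323)×426 + (4,323/2)×0.7 = $4,291.95
TC(9,096) = (28,200/9,096)×426 + (9,096/2)×0.7 = $4,504.31
|ΔTC| = |$4,291.95 − $4,504.31| = $212.36

$212.36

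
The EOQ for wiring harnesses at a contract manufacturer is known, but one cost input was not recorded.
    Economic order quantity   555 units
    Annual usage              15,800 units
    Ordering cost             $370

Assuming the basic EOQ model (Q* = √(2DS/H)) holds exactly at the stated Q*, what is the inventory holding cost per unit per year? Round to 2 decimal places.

$37.96

Since Q* = (2DS/H)^½, squaring gives Q*²·H = 2DS.
H = 2DS / Q² = 2 × 15,800 × 370 / 555² = 37.9580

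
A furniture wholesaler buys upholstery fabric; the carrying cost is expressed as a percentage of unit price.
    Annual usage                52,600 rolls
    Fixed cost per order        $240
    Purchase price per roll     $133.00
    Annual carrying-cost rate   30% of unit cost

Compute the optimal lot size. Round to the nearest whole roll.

Carrying cost H = $133 × 30% = $39.9000/roll/yr
2DS/H = 2·52,600·240/39.9 = 632,781.95
EOQ = √632,781.95 ≈ 795.48

795 rolls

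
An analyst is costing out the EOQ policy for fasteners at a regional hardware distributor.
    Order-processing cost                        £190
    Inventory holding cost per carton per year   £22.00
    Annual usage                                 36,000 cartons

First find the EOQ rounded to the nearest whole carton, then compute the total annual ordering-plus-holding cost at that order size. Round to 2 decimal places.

£17,348.20

EOQ = √(2DS/H) = √(2 × 36,000 × 190 / 22)
    = √(621,818.18) ≈ 788.55 → Q = 789 cartons
Orders/yr = 36,000/789 = 45.627; ordering cost = 45.627 × £190 = £8,669.20
Average inventory = 789/2 = 394.5; holding cost = 394.5 × £22 = £8,679.00
Total = £8,669.20 + £8,679.00 = £17,348.20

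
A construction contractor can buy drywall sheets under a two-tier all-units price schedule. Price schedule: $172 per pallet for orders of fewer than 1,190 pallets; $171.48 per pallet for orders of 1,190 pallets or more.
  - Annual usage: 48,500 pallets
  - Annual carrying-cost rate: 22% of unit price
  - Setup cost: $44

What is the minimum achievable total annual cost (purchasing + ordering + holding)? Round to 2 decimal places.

H₁ = 22%×$172 = $37.8400;  H₂ = 22%×$171.48 = $37.7256
EOQ₁ = √(2×48,500×44/37.8400) = 335.84  (< 1,190, feasible at tier 1)
EOQ₂ = √(2×48,500×44/37.7256) = 336.35  (< 1,190 → use Q = 1,190 at tier-2 price)
TC(tier 1 (EOQ₁), Q≈335.8) = $8,354,708.31
TC(tier 2, Q≈1,190.0) = $8,341,020.01
Minimum at tier 2: $8,341,020.01

$8,341,020.01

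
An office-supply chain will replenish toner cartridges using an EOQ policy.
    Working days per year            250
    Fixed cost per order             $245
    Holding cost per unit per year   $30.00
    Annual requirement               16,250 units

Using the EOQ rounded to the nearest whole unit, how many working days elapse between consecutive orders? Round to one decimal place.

7.9 days

2DS/H = 2·16,250·245/30 = 265,416.67
EOQ = √265,416.67 ≈ 515.19 → Q = 515 units
T = Q/D × 250 days = 515/16,250 × 250 = 7.923 days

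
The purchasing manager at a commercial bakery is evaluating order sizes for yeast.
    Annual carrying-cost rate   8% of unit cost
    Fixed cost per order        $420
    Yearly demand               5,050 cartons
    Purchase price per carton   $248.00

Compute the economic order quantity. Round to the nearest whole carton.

Holding cost per carton per year: H = 8% × $248 = $19.8400
Q* = √(2·D·S / H) = √(2·5,050·420 / 19.84) = √213,810.5 ≈ 462.40

462 cartons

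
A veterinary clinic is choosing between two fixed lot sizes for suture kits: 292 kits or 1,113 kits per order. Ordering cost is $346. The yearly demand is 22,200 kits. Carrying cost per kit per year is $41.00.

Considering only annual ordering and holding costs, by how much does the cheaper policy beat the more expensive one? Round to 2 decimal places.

$2,573.63

For each Q, cost = (D/Q)·S + (Q/2)·H.
TC(292) = (22,200/292)×346 + (292/2)×41 = $32,291.48
TC(1,113) = (22,200/1,113)×346 + (1,113/2)×41 = $29,717.85
Cheaper: Q = 1,113.  Difference = $2,573.63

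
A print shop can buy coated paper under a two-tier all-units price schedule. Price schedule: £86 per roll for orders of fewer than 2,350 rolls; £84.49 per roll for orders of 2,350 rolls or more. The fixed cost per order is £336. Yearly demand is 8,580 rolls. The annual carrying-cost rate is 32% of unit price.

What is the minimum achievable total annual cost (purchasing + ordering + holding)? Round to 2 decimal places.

H₁ = 32%×£86 = £27.5200;  H₂ = 32%×£84.49 = £27.0368
EOQ₁ = √(2×8,580×336/27.5200) = 457.72  (< 2,350, feasible at tier 1)
EOQ₂ = √(2×8,580×336/27.0368) = 461.80  (< 2,350 → use Q = 2,350 at tier-2 price)
TC(tier 1 (EOQ₁), Q≈457.7) = £750,476.58
TC(tier 2, Q≈2,350.0) = £757,919.20
Minimum at tier 1 (EOQ₁): £750,476.58

£750,476.58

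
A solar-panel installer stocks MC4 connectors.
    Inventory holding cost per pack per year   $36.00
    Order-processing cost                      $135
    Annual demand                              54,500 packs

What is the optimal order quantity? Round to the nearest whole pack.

639 packs

Q* = √(2·D·S / H) = √(2·54,500·135 / 36) = √408,750.0 ≈ 639.34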